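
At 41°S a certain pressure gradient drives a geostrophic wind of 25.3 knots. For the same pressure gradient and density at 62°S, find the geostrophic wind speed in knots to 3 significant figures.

With the same pressure gradient and density, V_g ∝ 1/f ∝ 1/sin φ.
V₂ = V₁ · sin φ₁ / sin φ₂ = 25.3 × sin 41° / sin 62°
V₂ = 25.3 × 0.6561/0.8829 = 18.8 knots

18.8 knots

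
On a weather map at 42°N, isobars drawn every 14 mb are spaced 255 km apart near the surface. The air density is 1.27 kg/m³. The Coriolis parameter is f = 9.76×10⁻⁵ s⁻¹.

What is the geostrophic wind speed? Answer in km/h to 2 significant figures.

Pressure gradient: |∂P/∂n| = 1400 Pa / 255000 m = 5.49×10⁻³ Pa/m
Geostrophic balance (pressure-gradient force = Coriolis force):
V_g = (1/(fρ)) |∂P/∂n| = 5.49×10⁻³ / (9.76×10⁻⁵ × 1.27) = 44.3 m/s
Converting: 44.3 m/s × 3.6 = 160 km/h

160 km/h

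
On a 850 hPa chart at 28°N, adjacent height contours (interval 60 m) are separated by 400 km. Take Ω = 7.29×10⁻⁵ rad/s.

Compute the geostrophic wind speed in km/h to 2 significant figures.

77 km/h

Coriolis parameter at 28°N:
f = 2Ω sin φ = 2 × 7.29×10⁻⁵ × sin 28° = 6.84×10⁻⁵ s⁻¹
Height gradient: |∂Z/∂n| = 60 m / 400000 m = 1.50×10⁻⁴
On a pressure surface, geostrophic balance gives V_g = (g/f)|∂Z/∂n|:
V_g = 9.81 × 1.50×10⁻⁴ / 6.84×10⁻⁵ = 21.5 m/s
Converting: 21.5 m/s × 3.6 = 77 km/h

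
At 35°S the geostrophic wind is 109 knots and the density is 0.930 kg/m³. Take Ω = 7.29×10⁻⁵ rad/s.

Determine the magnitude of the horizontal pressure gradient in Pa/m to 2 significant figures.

Coriolis parameter at 35°S:
f = 2Ω sin φ = 2 × 7.29×10⁻⁵ × sin 35° = 8.36×10⁻⁵ s⁻¹
Wind speed in SI: 109 knots = 56.1 m/s
Geostrophic balance rearranged: |∂P/∂n| = f ρ V_g
|∂P/∂n| = 8.36×10⁻⁵ × 0.930 × 56.1 = 4.36×10⁻³ Pa/m

4.4×10⁻³ Pa/m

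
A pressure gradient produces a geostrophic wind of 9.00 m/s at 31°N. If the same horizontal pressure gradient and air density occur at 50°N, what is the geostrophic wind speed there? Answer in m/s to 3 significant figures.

6.05 m/s

With the same pressure gradient and density, V_g ∝ 1/f ∝ 1/sin φ.
V₂ = V₁ · sin φ₁ / sin φ₂ = 9.00 × sin 31° / sin 50°
V₂ = 9.00 × 0.5150/0.7660 = 6.05 m/s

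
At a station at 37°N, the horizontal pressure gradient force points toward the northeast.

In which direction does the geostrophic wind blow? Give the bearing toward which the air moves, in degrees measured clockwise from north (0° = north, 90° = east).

The pressure-gradient force points toward the northeast (bearing 045°).
Geostrophic balance: in the Northern Hemisphere the Coriolis force deflects motion to the right, so the geostrophic wind blows 90° to the right of the pressure-gradient force (low pressure on the left).
Rotating 045° by 90° clockwise gives 135° — the wind blows toward the southeast.

135°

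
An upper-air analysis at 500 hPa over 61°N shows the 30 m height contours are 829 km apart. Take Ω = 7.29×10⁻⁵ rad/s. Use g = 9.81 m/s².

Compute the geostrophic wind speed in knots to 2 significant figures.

Coriolis parameter at 61°N:
f = 2Ω sin φ = 2 × 7.29×10⁻⁵ × sin 61° = 1.28×10⁻⁴ s⁻¹
Height gradient: |∂Z/∂n| = 30 m / 829000 m = 3.62×10⁻⁵
On a pressure surface, geostrophic balance gives V_g = (g/f)|∂Z/∂n|:
V_g = 9.81 × 3.62×10⁻⁵ / 1.28×10⁻⁴ = 2.78 m/s
Converting: 2.78 m/s × 1.944 = 5.4 knots

5.4 knots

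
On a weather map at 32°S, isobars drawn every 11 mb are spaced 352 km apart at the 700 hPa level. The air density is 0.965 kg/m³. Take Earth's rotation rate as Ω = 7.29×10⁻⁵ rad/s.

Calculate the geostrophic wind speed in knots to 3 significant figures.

81.5 knots

Coriolis parameter at 32°S:
f = 2Ω sin φ = 2 × 7.29×10⁻⁵ × sin 32° = 7.73×10⁻⁵ s⁻¹
Pressure gradient: |∂P/∂n| = 1100 Pa / 352000 m = 3.12×10⁻³ Pa/m
Geostrophic balance (pressure-gradient force = Coriolis force):
V_g = (1/(fρ)) |∂P/∂n| = 3.12×10⁻³ / (7.73×10⁻⁵ × 0.965) = 41.9 m/s
Converting: 41.9 m/s × 1.944 = 81.5 knots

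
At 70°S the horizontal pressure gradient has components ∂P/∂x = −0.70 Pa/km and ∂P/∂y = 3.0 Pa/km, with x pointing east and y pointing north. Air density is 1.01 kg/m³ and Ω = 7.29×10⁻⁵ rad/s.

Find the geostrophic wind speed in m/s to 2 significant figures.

Coriolis parameter at 70°S:
f = 2Ω sin φ = 2 × 7.29×10⁻⁵ × sin 70° = 1.37×10⁻⁴ s⁻¹
In the Southern Hemisphere f is negative: f = −1.37×10⁻⁴ s⁻¹.
Component geostrophic relations (x east, y north):
u_g = −(1/(fρ)) ∂P/∂y,  v_g = (1/(fρ)) ∂P/∂x
u_g = −(3.0×10⁻³)/(−1.37×10⁻⁴ × 1.01) = 21.7 m/s;  v_g = (−0.70×10⁻³)/(−1.37×10⁻⁴ × 1.01) = 5.06 m/s
|V_g| = √(u_g² + v_g²) = 22.3 m/s

22 m/s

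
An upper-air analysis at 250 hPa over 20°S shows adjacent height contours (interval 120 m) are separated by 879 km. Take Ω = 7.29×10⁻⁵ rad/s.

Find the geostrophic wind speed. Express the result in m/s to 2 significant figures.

27 m/s

Coriolis parameter at 20°S:
f = 2Ω sin φ = 2 × 7.29×10⁻⁵ × sin 20° = 4.99×10⁻⁵ s⁻¹
Height gradient: |∂Z/∂n| = 120 m / 879000 m = 1.37×10⁻⁴
On a pressure surface, geostrophic balance gives V_g = (g/f)|∂Z/∂n|:
V_g = 9.81 × 1.37×10⁻⁴ / 4.99×10⁻⁵ = 26.9 m/s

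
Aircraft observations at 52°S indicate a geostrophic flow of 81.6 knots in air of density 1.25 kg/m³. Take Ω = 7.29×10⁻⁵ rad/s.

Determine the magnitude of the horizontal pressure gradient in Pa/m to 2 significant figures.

6.0×10⁻³ Pa/m

Coriolis parameter at 52°S:
f = 2Ω sin φ = 2 × 7.29×10⁻⁵ × sin 52° = 1.15×10⁻⁴ s⁻¹
Wind speed in SI: 81.6 knots = 42.0 m/s
Geostrophic balance rearranged: |∂P/∂n| = f ρ V_g
|∂P/∂n| = 1.15×10⁻⁴ × 1.25 × 42.0 = 6.03×10⁻³ Pa/m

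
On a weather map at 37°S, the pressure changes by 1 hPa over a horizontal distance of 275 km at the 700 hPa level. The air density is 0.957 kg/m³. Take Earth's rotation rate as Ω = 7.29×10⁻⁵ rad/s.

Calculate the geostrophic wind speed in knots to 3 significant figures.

8.42 knots

Coriolis parameter at 37°S:
f = 2Ω sin φ = 2 × 7.29×10⁻⁵ × sin 37° = 8.77×10⁻⁵ s⁻¹
Pressure gradient: |∂P/∂n| = 100 Pa / 275000 m = 3.64×10⁻⁴ Pa/m
Geostrophic balance (pressure-gradient force = Coriolis force):
V_g = (1/(fρ)) |∂P/∂n| = 3.64×10⁻⁴ / (8.77×10⁻⁵ × 0.957) = 4.33 m/s
Converting: 4.33 m/s × 1.944 = 8.42 knots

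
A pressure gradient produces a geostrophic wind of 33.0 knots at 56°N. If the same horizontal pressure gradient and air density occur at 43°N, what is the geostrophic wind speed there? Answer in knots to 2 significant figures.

With the same pressure gradient and density, V_g ∝ 1/f ∝ 1/sin φ.
V₂ = V₁ · sin φ₁ / sin φ₂ = 33.0 × sin 56° / sin 43°
V₂ = 33.0 × 0.8290/0.6820 = 40 knots

40 knots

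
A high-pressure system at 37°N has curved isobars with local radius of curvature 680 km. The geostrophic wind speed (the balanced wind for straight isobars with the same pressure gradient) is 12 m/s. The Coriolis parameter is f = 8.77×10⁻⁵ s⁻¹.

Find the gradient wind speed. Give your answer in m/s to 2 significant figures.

17 m/s

Around a high, pressure-gradient force acts outward with centrifugal, so Coriolis balances both:
fV = (1/ρ)|∂P/∂n| + V²/R  →  V² − fR·V + fR·V_g = 0
With fR = 8.77×10⁻⁵ × 680×10³ m = 59.6 m/s:
V = [fR − √((fR)² − 4 fR V_g)]/2 = [59.6 − √(59.6² − 4×59.6×12)]/2 = 16.6 m/s
Supergeostrophic (V > V_g = 12 m/s), as expected around a high.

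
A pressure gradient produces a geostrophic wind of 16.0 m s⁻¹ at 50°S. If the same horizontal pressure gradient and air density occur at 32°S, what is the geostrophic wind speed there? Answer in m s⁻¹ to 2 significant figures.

23 m s⁻¹

With the same pressure gradient and density, V_g ∝ 1/f ∝ 1/sin φ.
V₂ = V₁ · sin φ₁ / sin φ₂ = 16.0 × sin 50° / sin 32°
V₂ = 16.0 × 0.7660/0.5299 = 23 m s⁻¹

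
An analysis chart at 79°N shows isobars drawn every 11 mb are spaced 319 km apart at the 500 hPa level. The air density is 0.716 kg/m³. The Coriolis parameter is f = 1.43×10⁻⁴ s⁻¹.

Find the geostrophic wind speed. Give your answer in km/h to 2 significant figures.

Pressure gradient: |∂P/∂n| = 1100 Pa / 319000 m = 3.45×10⁻³ Pa/m
Geostrophic balance (pressure-gradient force = Coriolis force):
V_g = (1/(fρ)) |∂P/∂n| = 3.45×10⁻³ / (1.43×10⁻⁴ × 0.716) = 33.7 m/s
Converting: 33.7 m/s × 3.6 = 120 km/h

120 km/h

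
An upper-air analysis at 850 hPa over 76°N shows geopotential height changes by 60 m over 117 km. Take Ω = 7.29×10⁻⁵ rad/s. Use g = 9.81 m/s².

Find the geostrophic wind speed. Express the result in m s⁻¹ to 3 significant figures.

35.6 m s⁻¹

Coriolis parameter at 76°N:
f = 2Ω sin φ = 2 × 7.29×10⁻⁵ × sin 76° = 1.41×10⁻⁴ s⁻¹
Height gradient: |∂Z/∂n| = 60 m / 117000 m = 5.13×10⁻⁴
On a pressure surface, geostrophic balance gives V_g = (g/f)|∂Z/∂n|:
V_g = 9.81 × 5.13×10⁻⁴ / 1.41×10⁻⁴ = 35.6 m/s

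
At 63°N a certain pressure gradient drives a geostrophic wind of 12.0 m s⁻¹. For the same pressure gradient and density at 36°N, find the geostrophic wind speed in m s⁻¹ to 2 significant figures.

18 m s⁻¹

With the same pressure gradient and density, V_g ∝ 1/f ∝ 1/sin φ.
V₂ = V₁ · sin φ₁ / sin φ₂ = 12.0 × sin 63° / sin 36°
V₂ = 12.0 × 0.8910/0.5878 = 18 m s⁻¹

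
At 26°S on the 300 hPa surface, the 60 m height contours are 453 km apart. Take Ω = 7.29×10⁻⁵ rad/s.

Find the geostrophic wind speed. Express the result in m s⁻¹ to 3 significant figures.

20.3 m s⁻¹

Coriolis parameter at 26°S:
f = 2Ω sin φ = 2 × 7.29×10⁻⁵ × sin 26° = 6.39×10⁻⁵ s⁻¹
Height gradient: |∂Z/∂n| = 60 m / 453000 m = 1.32×10⁻⁴
On a pressure surface, geostrophic balance gives V_g = (g/f)|∂Z/∂n|:
V_g = 9.81 × 1.32×10⁻⁴ / 6.39×10⁻⁵ = 20.3 m/s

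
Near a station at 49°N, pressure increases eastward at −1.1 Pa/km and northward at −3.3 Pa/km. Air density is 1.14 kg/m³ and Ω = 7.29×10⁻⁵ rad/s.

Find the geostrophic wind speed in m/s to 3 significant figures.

27.7 m/s

Coriolis parameter at 49°N:
f = 2Ω sin φ = 2 × 7.29×10⁻⁵ × sin 49° = 1.10×10⁻⁴ s⁻¹
Component geostrophic relations (x east, y north):
u_g = −(1/(fρ)) ∂P/∂y,  v_g = (1/(fρ)) ∂P/∂x
u_g = −(−3.3×10⁻³)/(1.10×10⁻⁴ × 1.14) = 26.3 m/s;  v_g = (−1.1×10⁻³)/(1.10×10⁻⁴ × 1.14) = −8.77 m/s
|V_g| = √(u_g² + v_g²) = 27.7 m/s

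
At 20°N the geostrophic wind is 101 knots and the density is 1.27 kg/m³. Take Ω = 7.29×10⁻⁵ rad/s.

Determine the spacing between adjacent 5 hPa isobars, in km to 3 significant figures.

152 km

Coriolis parameter at 20°N:
f = 2Ω sin φ = 2 × 7.29×10⁻⁵ × sin 20° = 4.99×10⁻⁵ s⁻¹
Wind speed in SI: 101 knots = 52.0 m/s
Geostrophic balance rearranged: |∂P/∂n| = f ρ V_g
|∂P/∂n| = 4.99×10⁻⁵ × 1.27 × 52.0 = 3.29×10⁻³ Pa/m
Isobar spacing: Δn = ΔP/|∂P/∂n| = 500 Pa / 3.29×10⁻³ Pa/m = 151949 m ≈ 152 km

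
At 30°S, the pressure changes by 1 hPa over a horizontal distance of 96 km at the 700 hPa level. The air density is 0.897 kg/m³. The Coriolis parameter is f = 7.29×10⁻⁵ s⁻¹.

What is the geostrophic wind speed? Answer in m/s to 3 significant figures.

Pressure gradient: |∂P/∂n| = 100 Pa / 96000 m = 1.04×10⁻³ Pa/m
Geostrophic balance (pressure-gradient force = Coriolis force):
V_g = (1/(fρ)) |∂P/∂n| = 1.04×10⁻³ / (7.29×10⁻⁵ × 0.897) = 15.9 m/s

15.9 m/s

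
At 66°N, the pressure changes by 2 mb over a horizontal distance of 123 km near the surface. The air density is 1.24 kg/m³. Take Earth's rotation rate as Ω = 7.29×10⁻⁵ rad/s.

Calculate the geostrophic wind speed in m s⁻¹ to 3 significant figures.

Coriolis parameter at 66°N:
f = 2Ω sin φ = 2 × 7.29×10⁻⁵ × sin 66° = 1.33×10⁻⁴ s⁻¹
Pressure gradient: |∂P/∂n| = 200 Pa / 123000 m = 1.63×10⁻³ Pa/m
Geostrophic balance (pressure-gradient force = Coriolis force):
V_g = (1/(fρ)) |∂P/∂n| = 1.63×10⁻³ / (1.33×10⁻⁴ × 1.24) = 9.84 m/s

9.84 m s⁻¹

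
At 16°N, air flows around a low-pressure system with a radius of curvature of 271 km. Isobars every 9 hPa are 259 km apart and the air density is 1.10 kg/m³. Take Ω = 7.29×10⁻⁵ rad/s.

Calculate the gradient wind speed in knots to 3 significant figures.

Coriolis parameter at 16°N:
f = 2Ω sin φ = 2 × 7.29×10⁻⁵ × sin 16° = 4.02×10⁻⁵ s⁻¹
Pressure gradient: |∂P/∂n| = 900 Pa / 259000 m = 3.47×10⁻³ Pa/m
Geostrophic speed: V_g = |∂P/∂n|/(fρ) = 3.47×10⁻³/(4.02×10⁻⁵ × 1.10) = 78.6 m/s
Around a low, centrifugal force acts outward with Coriolis, so pressure-gradient force balances both:
(1/ρ)|∂P/∂n| = fV + V²/R  →  V² + fR·V − fR·V_g = 0
With fR = 4.02×10⁻⁵ × 271×10³ m = 10.9 m/s:
V = [−fR + √((fR)² + 4 fR V_g)]/2 = [−10.9 + √(10.9² + 4×10.9×78.6)]/2 = 24.3 m/s
Subgeostrophic (V < V_g = 78.6 m/s), as expected around a low.
Converting: 24.3 m/s × 1.944 = 47.3 knots

47.3 knots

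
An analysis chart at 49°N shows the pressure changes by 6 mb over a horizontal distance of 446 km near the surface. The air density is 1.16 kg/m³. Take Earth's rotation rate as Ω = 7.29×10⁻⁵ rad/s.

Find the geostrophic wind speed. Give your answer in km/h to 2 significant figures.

Coriolis parameter at 49°N:
f = 2Ω sin φ = 2 × 7.29×10⁻⁵ × sin 49° = 1.10×10⁻⁴ s⁻¹
Pressure gradient: |∂P/∂n| = 600 Pa / 446000 m = 1.35×10⁻³ Pa/m
Geostrophic balance (pressure-gradient force = Coriolis force):
V_g = (1/(fρ)) |∂P/∂n| = 1.35×10⁻³ / (1.10×10⁻⁴ × 1.16) = 10.5 m/s
Converting: 10.5 m/s × 3.6 = 38 km/h

38 km/h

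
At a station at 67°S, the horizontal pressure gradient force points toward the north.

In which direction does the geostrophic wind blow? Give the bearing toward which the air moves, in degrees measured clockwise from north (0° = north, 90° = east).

270°

The pressure-gradient force points toward the north (bearing 000°).
Geostrophic balance: in the Southern Hemisphere the Coriolis force deflects motion to the left, so the geostrophic wind blows 90° to the left of the pressure-gradient force (low pressure on the right).
Rotating 000° by 90° counterclockwise gives 270° — the wind blows toward the west.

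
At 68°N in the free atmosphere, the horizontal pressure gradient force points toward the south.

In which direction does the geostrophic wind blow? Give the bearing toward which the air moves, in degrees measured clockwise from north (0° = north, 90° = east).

The pressure-gradient force points toward the south (bearing 180°).
Geostrophic balance: in the Northern Hemisphere the Coriolis force deflects motion to the right, so the geostrophic wind blows 90° to the right of the pressure-gradient force (low pressure on the left).
Rotating 180° by 90° clockwise gives 270° — the wind blows toward the west.

270°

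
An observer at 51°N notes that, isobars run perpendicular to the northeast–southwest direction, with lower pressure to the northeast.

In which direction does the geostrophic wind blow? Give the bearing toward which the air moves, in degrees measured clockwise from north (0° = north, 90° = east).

135°

The pressure-gradient force points toward the northeast (bearing 045°).
Geostrophic balance: in the Northern Hemisphere the Coriolis force deflects motion to the right, so the geostrophic wind blows 90° to the right of the pressure-gradient force (low pressure on the left).
Rotating 045° by 90° clockwise gives 135° — the wind blows toward the southeast.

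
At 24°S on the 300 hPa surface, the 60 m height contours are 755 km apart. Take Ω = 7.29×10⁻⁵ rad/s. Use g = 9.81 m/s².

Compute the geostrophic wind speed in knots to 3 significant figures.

25.6 knots

Coriolis parameter at 24°S:
f = 2Ω sin φ = 2 × 7.29×10⁻⁵ × sin 24° = 5.93×10⁻⁵ s⁻¹
Height gradient: |∂Z/∂n| = 60 m / 755000 m = 7.95×10⁻⁵
On a pressure surface, geostrophic balance gives V_g = (g/f)|∂Z/∂n|:
V_g = 9.81 × 7.95×10⁻⁵ / 5.93×10⁻⁵ = 13.1 m/s
Converting: 13.1 m/s × 1.944 = 25.6 knots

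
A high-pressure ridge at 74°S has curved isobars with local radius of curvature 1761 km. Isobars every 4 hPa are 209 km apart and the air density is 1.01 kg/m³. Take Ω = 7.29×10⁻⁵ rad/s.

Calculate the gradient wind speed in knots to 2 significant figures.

Coriolis parameter at 74°S:
f = 2Ω sin φ = 2 × 7.29×10⁻⁵ × sin 74° = 1.40×10⁻⁴ s⁻¹
Pressure gradient: |∂P/∂n| = 400 Pa / 209000 m = 1.91×10⁻³ Pa/m
Geostrophic speed: V_g = |∂P/∂n|/(fρ) = 1.91×10⁻³/(1.40×10⁻⁴ × 1.01) = 13.5 m/s
Around a high, pressure-gradient force acts outward with centrifugal, so Coriolis balances both:
fV = (1/ρ)|∂P/∂n| + V²/R  →  V² − fR·V + fR·V_g = 0
With fR = 1.40×10⁻⁴ × 1761×10³ m = 247 m/s:
V = [fR − √((fR)² − 4 fR V_g)]/2 = [247 − √(247² − 4×247×13.5)]/2 = 14.4 m/s
Supergeostrophic (V > V_g = 13.5 m/s), as expected around a high.
Converting: 14.4 m/s × 1.944 = 28 knots

28 knots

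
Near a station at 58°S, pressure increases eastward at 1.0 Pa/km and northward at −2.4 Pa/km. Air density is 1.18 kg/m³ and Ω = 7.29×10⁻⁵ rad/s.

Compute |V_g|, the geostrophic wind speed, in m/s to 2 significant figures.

Coriolis parameter at 58°S:
f = 2Ω sin φ = 2 × 7.29×10⁻⁵ × sin 58° = 1.24×10⁻⁴ s⁻¹
In the Southern Hemisphere f is negative: f = −1.24×10⁻⁴ s⁻¹.
Component geostrophic relations (x east, y north):
u_g = −(1/(fρ)) ∂P/∂y,  v_g = (1/(fρ)) ∂P/∂x
u_g = −(−2.4×10⁻³)/(−1.24×10⁻⁴ × 1.18) = −16.4 m/s;  v_g = (1.0×10⁻³)/(−1.24×10⁻⁴ × 1.18) = −6.85 m/s
|V_g| = √(u_g² + v_g²) = 17.8 m/s

18 m/s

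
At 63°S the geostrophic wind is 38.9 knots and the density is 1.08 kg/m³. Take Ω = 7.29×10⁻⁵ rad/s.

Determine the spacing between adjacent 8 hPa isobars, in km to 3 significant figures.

Coriolis parameter at 63°S:
f = 2Ω sin φ = 2 × 7.29×10⁻⁵ × sin 63° = 1.30×10⁻⁴ s⁻¹
Wind speed in SI: 38.9 knots = 20.0 m/s
Geostrophic balance rearranged: |∂P/∂n| = f ρ V_g
|∂P/∂n| = 1.30×10⁻⁴ × 1.08 × 20.0 = 2.81×10⁻³ Pa/m
Isobar spacing: Δn = ΔP/|∂P/∂n| = 800 Pa / 2.81×10⁻³ Pa/m = 284931 m ≈ 285 km

285 km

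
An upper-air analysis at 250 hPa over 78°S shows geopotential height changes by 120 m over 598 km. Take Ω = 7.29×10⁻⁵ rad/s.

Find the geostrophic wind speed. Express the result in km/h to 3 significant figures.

Coriolis parameter at 78°S:
f = 2Ω sin φ = 2 × 7.29×10⁻⁵ × sin 78° = 1.43×10⁻⁴ s⁻¹
Height gradient: |∂Z/∂n| = 120 m / 598000 m = 2.01×10⁻⁴
On a pressure surface, geostrophic balance gives V_g = (g/f)|∂Z/∂n|:
V_g = 9.81 × 2.01×10⁻⁴ / 1.43×10⁻⁴ = 13.8 m/s
Converting: 13.8 m/s × 3.6 = 49.7 km/h

49.7 km/h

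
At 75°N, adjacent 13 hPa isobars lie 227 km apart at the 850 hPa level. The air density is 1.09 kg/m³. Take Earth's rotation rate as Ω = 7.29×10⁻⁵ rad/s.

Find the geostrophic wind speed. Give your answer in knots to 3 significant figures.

Coriolis parameter at 75°N:
f = 2Ω sin φ = 2 × 7.29×10⁻⁵ × sin 75° = 1.41×10⁻⁴ s⁻¹
Pressure gradient: |∂P/∂n| = 1300 Pa / 227000 m = 5.73×10⁻³ Pa/m
Geostrophic balance (pressure-gradient force = Coriolis force):
V_g = (1/(fρ)) |∂P/∂n| = 5.73×10⁻³ / (1.41×10⁻⁴ × 1.09) = 37.3 m/s
Converting: 37.3 m/s × 1.944 = 72.5 knots

72.5 knots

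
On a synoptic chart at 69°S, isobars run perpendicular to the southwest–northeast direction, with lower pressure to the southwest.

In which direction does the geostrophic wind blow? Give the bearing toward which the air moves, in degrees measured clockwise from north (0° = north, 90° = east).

The pressure-gradient force points toward the southwest (bearing 225°).
Geostrophic balance: in the Southern Hemisphere the Coriolis force deflects motion to the left, so the geostrophic wind blows 90° to the left of the pressure-gradient force (low pressure on the right).
Rotating 225° by 90° counterclockwise gives 135° — the wind blows toward the southeast.

135°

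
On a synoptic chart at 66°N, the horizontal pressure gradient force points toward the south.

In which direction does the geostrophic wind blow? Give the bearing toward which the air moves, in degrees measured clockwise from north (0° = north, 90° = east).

270°

The pressure-gradient force points toward the south (bearing 180°).
Geostrophic balance: in the Northern Hemisphere the Coriolis force deflects motion to the right, so the geostrophic wind blows 90° to the right of the pressure-gradient force (low pressure on the left).
Rotating 180° by 90° clockwise gives 270° — the wind blows toward the west.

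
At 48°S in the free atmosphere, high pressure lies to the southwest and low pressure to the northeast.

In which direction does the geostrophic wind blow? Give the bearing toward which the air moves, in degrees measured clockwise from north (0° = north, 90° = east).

The pressure-gradient force points toward the northeast (bearing 045°).
Geostrophic balance: in the Southern Hemisphere the Coriolis force deflects motion to the left, so the geostrophic wind blows 90° to the left of the pressure-gradient force (low pressure on the right).
Rotating 045° by 90° counterclockwise gives 315° — the wind blows toward the northwest.

315°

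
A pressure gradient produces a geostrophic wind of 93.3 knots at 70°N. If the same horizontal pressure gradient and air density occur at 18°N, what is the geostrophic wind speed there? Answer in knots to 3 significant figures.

284 knots

With the same pressure gradient and density, V_g ∝ 1/f ∝ 1/sin φ.
V₂ = V₁ · sin φ₁ / sin φ₂ = 93.3 × sin 70° / sin 18°
V₂ = 93.3 × 0.9397/0.3090 = 284 knots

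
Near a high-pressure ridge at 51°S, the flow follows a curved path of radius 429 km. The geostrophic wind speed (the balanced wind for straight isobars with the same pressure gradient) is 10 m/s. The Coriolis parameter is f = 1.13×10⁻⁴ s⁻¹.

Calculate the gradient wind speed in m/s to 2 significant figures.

Around a high, pressure-gradient force acts outward with centrifugal, so Coriolis balances both:
fV = (1/ρ)|∂P/∂n| + V²/R  →  V² − fR·V + fR·V_g = 0
With fR = 1.13×10⁻⁴ × 429×10³ m = 48.5 m/s:
V = [fR − √((fR)² − 4 fR V_g)]/2 = [48.5 − √(48.5² − 4×48.5×10)]/2 = 14.1 m/s
Supergeostrophic (V > V_g = 10 m/s), as expected around a high.

14 m/s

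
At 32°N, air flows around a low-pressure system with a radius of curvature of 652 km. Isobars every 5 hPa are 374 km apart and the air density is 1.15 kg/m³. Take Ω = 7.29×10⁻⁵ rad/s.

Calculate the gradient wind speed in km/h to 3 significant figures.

43.7 km/h

Coriolis parameter at 32°N:
f = 2Ω sin φ = 2 × 7.29×10⁻⁵ × sin 32° = 7.73×10⁻⁵ s⁻¹
Pressure gradient: |∂P/∂n| = 500 Pa / 374000 m = 1.34×10⁻³ Pa/m
Geostrophic speed: V_g = |∂P/∂n|/(fρ) = 1.34×10⁻³/(7.73×10⁻⁵ × 1.15) = 15.0 m/s
Around a low, centrifugal force acts outward with Coriolis, so pressure-gradient force balances both:
(1/ρ)|∂P/∂n| = fV + V²/R  →  V² + fR·V − fR·V_g = 0
With fR = 7.73×10⁻⁵ × 652×10³ m = 50.4 m/s:
V = [−fR + √((fR)² + 4 fR V_g)]/2 = [−50.4 + √(50.4² + 4×50.4×15)]/2 = 12.1 m/s
Subgeostrophic (V < V_g = 15 m/s), as expected around a low.
Converting: 12.1 m/s × 3.6 = 43.7 km/h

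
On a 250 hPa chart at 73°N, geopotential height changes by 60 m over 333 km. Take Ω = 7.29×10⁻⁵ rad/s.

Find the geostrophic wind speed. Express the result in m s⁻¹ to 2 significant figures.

13 m s⁻¹

Coriolis parameter at 73°N:
f = 2Ω sin φ = 2 × 7.29×10⁻⁵ × sin 73° = 1.39×10⁻⁴ s⁻¹
Height gradient: |∂Z/∂n| = 60 m / 333000 m = 1.80×10⁻⁴
On a pressure surface, geostrophic balance gives V_g = (g/f)|∂Z/∂n|:
V_g = 9.81 × 1.80×10⁻⁴ / 1.39×10⁻⁴ = 12.7 m/s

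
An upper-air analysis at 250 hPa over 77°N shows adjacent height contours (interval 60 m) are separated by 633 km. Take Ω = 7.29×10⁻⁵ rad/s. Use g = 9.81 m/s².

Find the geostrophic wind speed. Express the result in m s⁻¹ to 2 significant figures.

Coriolis parameter at 77°N:
f = 2Ω sin φ = 2 × 7.29×10⁻⁵ × sin 77° = 1.42×10⁻⁴ s⁻¹
Height gradient: |∂Z/∂n| = 60 m / 633000 m = 9.48×10⁻⁵
On a pressure surface, geostrophic balance gives V_g = (g/f)|∂Z/∂n|:
V_g = 9.81 × 9.48×10⁻⁵ / 1.42×10⁻⁴ = 6.55 m/s

6.5 m s⁻¹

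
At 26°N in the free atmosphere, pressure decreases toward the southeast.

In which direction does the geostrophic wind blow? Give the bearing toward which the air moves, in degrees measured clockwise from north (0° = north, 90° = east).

The pressure-gradient force points toward the southeast (bearing 135°).
Geostrophic balance: in the Northern Hemisphere the Coriolis force deflects motion to the right, so the geostrophic wind blows 90° to the right of the pressure-gradient force (low pressure on the left).
Rotating 135° by 90° clockwise gives 225° — the wind blows toward the southwest.

225°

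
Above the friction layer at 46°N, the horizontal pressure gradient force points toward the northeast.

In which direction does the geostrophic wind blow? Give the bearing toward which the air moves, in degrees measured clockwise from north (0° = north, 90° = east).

The pressure-gradient force points toward the northeast (bearing 045°).
Geostrophic balance: in the Northern Hemisphere the Coriolis force deflects motion to the right, so the geostrophic wind blows 90° to the right of the pressure-gradient force (low pressure on the left).
Rotating 045° by 90° clockwise gives 135° — the wind blows toward the southeast.

135°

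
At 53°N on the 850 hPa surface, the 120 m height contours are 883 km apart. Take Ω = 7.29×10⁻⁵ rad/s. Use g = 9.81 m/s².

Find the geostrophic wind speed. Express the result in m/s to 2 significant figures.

Coriolis parameter at 53°N:
f = 2Ω sin φ = 2 × 7.29×10⁻⁵ × sin 53° = 1.16×10⁻⁴ s⁻¹
Height gradient: |∂Z/∂n| = 120 m / 883000 m = 1.36×10⁻⁴
On a pressure surface, geostrophic balance gives V_g = (g/f)|∂Z/∂n|:
V_g = 9.81 × 1.36×10⁻⁴ / 1.16×10⁻⁴ = 11.4 m/s

11 m/s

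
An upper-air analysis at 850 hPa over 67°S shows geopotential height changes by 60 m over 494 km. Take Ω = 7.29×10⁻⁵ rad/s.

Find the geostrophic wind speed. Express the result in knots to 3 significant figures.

17.3 knots

Coriolis parameter at 67°S:
f = 2Ω sin φ = 2 × 7.29×10⁻⁵ × sin 67° = 1.34×10⁻⁴ s⁻¹
Height gradient: |∂Z/∂n| = 60 m / 494000 m = 1.21×10⁻⁴
On a pressure surface, geostrophic balance gives V_g = (g/f)|∂Z/∂n|:
V_g = 9.81 × 1.21×10⁻⁴ / 1.34×10⁻⁴ = 8.88 m/s
Converting: 8.88 m/s × 1.944 = 17.3 knots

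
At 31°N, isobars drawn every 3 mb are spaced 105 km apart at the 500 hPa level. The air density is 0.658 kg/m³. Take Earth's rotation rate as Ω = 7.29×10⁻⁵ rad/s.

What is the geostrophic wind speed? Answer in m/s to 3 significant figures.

57.8 m/s

Coriolis parameter at 31°N:
f = 2Ω sin φ = 2 × 7.29×10⁻⁵ × sin 31° = 7.51×10⁻⁵ s⁻¹
Pressure gradient: |∂P/∂n| = 300 Pa / 105000 m = 2.86×10⁻³ Pa/m
Geostrophic balance (pressure-gradient force = Coriolis force):
V_g = (1/(fρ)) |∂P/∂n| = 2.86×10⁻³ / (7.51×10⁻⁵ × 0.658) = 57.8 m/s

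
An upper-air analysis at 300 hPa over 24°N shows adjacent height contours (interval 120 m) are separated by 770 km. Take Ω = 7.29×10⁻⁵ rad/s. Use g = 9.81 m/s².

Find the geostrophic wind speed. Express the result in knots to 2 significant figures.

Coriolis parameter at 24°N:
f = 2Ω sin φ = 2 × 7.29×10⁻⁵ × sin 24° = 5.93×10⁻⁵ s⁻¹
Height gradient: |∂Z/∂n| = 120 m / 770000 m = 1.56×10⁻⁴
On a pressure surface, geostrophic balance gives V_g = (g/f)|∂Z/∂n|:
V_g = 9.81 × 1.56×10⁻⁴ / 5.93×10⁻⁵ = 25.8 m/s
Converting: 25.8 m/s × 1.944 = 50 knots

50 knots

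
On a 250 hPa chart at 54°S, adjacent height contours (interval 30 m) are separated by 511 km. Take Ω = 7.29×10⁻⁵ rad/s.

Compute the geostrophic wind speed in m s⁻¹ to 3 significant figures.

4.88 m s⁻¹

Coriolis parameter at 54°S:
f = 2Ω sin φ = 2 × 7.29×10⁻⁵ × sin 54° = 1.18×10⁻⁴ s⁻¹
Height gradient: |∂Z/∂n| = 30 m / 511000 m = 5.87×10⁻⁵
On a pressure surface, geostrophic balance gives V_g = (g/f)|∂Z/∂n|:
V_g = 9.81 × 5.87×10⁻⁵ / 1.18×10⁻⁴ = 4.88 m/s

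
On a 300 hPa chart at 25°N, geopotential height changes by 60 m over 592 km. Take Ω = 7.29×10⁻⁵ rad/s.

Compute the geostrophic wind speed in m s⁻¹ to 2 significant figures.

Coriolis parameter at 25°N:
f = 2Ω sin φ = 2 × 7.29×10⁻⁵ × sin 25° = 6.16×10⁻⁵ s⁻¹
Height gradient: |∂Z/∂n| = 60 m / 592000 m = 1.01×10⁻⁴
On a pressure surface, geostrophic balance gives V_g = (g/f)|∂Z/∂n|:
V_g = 9.81 × 1.01×10⁻⁴ / 6.16×10⁻⁵ = 16.1 m/s

16 m s⁻¹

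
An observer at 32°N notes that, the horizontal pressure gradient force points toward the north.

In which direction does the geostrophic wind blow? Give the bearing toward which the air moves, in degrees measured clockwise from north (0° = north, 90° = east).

The pressure-gradient force points toward the north (bearing 000°).
Geostrophic balance: in the Northern Hemisphere the Coriolis force deflects motion to the right, so the geostrophic wind blows 90° to the right of the pressure-gradient force (low pressure on the left).
Rotating 000° by 90° clockwise gives 090° — the wind blows toward the east.

090°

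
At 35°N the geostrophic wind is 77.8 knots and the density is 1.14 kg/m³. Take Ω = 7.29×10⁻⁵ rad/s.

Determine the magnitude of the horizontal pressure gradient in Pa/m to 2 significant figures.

3.8×10⁻³ Pa/m

Coriolis parameter at 35°N:
f = 2Ω sin φ = 2 × 7.29×10⁻⁵ × sin 35° = 8.36×10⁻⁵ s⁻¹
Wind speed in SI: 77.8 knots = 40.0 m/s
Geostrophic balance rearranged: |∂P/∂n| = f ρ V_g
|∂P/∂n| = 8.36×10⁻⁵ × 1.14 × 40.0 = 3.82×10⁻³ Pa/m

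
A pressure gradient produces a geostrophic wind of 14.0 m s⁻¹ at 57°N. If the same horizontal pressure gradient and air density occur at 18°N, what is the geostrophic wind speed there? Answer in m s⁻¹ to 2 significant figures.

With the same pressure gradient and density, V_g ∝ 1/f ∝ 1/sin φ.
V₂ = V₁ · sin φ₁ / sin φ₂ = 14.0 × sin 57° / sin 18°
V₂ = 14.0 × 0.8387/0.3090 = 38 m s⁻¹

38 m s⁻¹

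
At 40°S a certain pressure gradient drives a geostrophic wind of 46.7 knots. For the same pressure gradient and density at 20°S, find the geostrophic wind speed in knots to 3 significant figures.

With the same pressure gradient and density, V_g ∝ 1/f ∝ 1/sin φ.
V₂ = V₁ · sin φ₁ / sin φ₂ = 46.7 × sin 40° / sin 20°
V₂ = 46.7 × 0.6428/0.3420 = 87.8 knots

87.8 knots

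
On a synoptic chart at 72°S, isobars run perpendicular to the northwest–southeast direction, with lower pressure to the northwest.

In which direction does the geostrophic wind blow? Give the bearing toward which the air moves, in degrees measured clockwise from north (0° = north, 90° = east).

225°

The pressure-gradient force points toward the northwest (bearing 315°).
Geostrophic balance: in the Southern Hemisphere the Coriolis force deflects motion to the left, so the geostrophic wind blows 90° to the left of the pressure-gradient force (low pressure on the right).
Rotating 315° by 90° counterclockwise gives 225° — the wind blows toward the southwest.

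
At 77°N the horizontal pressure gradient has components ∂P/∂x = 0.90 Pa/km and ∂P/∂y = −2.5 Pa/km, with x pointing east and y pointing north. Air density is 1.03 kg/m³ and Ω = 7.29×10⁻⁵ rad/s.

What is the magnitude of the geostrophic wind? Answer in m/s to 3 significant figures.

Coriolis parameter at 77°N:
f = 2Ω sin φ = 2 × 7.29×10⁻⁵ × sin 77° = 1.42×10⁻⁴ s⁻¹
Component geostrophic relations (x east, y north):
u_g = −(1/(fρ)) ∂P/∂y,  v_g = (1/(fρ)) ∂P/∂x
u_g = −(−2.5×10⁻³)/(1.42×10⁻⁴ × 1.03) = 17.1 m/s;  v_g = (0.90×10⁻³)/(1.42×10⁻⁴ × 1.03) = 6.15 m/s
|V_g| = √(u_g² + v_g²) = 18.2 m/s

18.2 m/s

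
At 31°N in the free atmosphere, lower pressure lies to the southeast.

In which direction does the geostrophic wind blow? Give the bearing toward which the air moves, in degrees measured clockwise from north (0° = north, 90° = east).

225°

The pressure-gradient force points toward the southeast (bearing 135°).
Geostrophic balance: in the Northern Hemisphere the Coriolis force deflects motion to the right, so the geostrophic wind blows 90° to the right of the pressure-gradient force (low pressure on the left).
Rotating 135° by 90° clockwise gives 225° — the wind blows toward the southwest.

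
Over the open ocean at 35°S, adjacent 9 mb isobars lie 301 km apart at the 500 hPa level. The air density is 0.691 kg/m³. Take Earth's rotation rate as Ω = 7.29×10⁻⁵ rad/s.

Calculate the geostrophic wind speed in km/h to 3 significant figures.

Coriolis parameter at 35°S:
f = 2Ω sin φ = 2 × 7.29×10⁻⁵ × sin 35° = 8.36×10⁻⁵ s⁻¹
Pressure gradient: |∂P/∂n| = 900 Pa / 301000 m = 2.99×10⁻³ Pa/m
Geostrophic balance (pressure-gradient force = Coriolis force):
V_g = (1/(fρ)) |∂P/∂n| = 2.99×10⁻³ / (8.36×10⁻⁵ × 0.691) = 51.7 m/s
Converting: 51.7 m/s × 3.6 = 186 km/h

186 km/h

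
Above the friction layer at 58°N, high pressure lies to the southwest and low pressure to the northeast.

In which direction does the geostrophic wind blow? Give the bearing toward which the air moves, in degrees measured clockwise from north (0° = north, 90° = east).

The pressure-gradient force points toward the northeast (bearing 045°).
Geostrophic balance: in the Northern Hemisphere the Coriolis force deflects motion to the right, so the geostrophic wind blows 90° to the right of the pressure-gradient force (low pressure on the left).
Rotating 045° by 90° clockwise gives 135° — the wind blows toward the southeast.

135°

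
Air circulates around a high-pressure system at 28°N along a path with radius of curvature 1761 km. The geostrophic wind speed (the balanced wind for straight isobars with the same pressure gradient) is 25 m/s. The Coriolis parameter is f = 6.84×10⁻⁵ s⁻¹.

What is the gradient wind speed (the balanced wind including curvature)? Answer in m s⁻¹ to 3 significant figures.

Around a high, pressure-gradient force acts outward with centrifugal, so Coriolis balances both:
fV = (1/ρ)|∂P/∂n| + V²/R  →  V² − fR·V + fR·V_g = 0
With fR = 6.84×10⁻⁵ × 1761×10³ m = 120 m/s:
V = [fR − √((fR)² − 4 fR V_g)]/2 = [120 − √(120² − 4×120×25)]/2 = 35.4 m/s
Supergeostrophic (V > V_g = 25 m/s), as expected around a high.

35.4 m s⁻¹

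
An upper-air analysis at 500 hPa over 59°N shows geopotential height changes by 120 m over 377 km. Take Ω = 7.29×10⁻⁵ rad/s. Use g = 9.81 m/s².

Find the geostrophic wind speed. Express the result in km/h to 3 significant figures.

89.9 km/h

Coriolis parameter at 59°N:
f = 2Ω sin φ = 2 × 7.29×10⁻⁵ × sin 59° = 1.25×10⁻⁴ s⁻¹
Height gradient: |∂Z/∂n| = 120 m / 377000 m = 3.18×10⁻⁴
On a pressure surface, geostrophic balance gives V_g = (g/f)|∂Z/∂n|:
V_g = 9.81 × 3.18×10⁻⁴ / 1.25×10⁻⁴ = 25.0 m/s
Converting: 25.0 m/s × 3.6 = 89.9 km/h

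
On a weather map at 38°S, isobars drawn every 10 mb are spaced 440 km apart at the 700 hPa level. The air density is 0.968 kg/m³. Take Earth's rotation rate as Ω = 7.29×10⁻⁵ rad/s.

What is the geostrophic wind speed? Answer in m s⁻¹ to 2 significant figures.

Coriolis parameter at 38°S:
f = 2Ω sin φ = 2 × 7.29×10⁻⁵ × sin 38° = 8.98×10⁻⁵ s⁻¹
Pressure gradient: |∂P/∂n| = 1000 Pa / 440000 m = 2.27×10⁻³ Pa/m
Geostrophic balance (pressure-gradient force = Coriolis force):
V_g = (1/(fρ)) |∂P/∂n| = 2.27×10⁻³ / (8.98×10⁻⁵ × 0.968) = 26.2 m/s

26 m s⁻¹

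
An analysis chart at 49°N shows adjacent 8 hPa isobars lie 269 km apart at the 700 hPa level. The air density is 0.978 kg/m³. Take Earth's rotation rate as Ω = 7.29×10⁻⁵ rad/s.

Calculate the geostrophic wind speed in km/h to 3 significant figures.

Coriolis parameter at 49°N:
f = 2Ω sin φ = 2 × 7.29×10⁻⁵ × sin 49° = 1.10×10⁻⁴ s⁻¹
Pressure gradient: |∂P/∂n| = 800 Pa / 269000 m = 2.97×10⁻³ Pa/m
Geostrophic balance (pressure-gradient force = Coriolis force):
V_g = (1/(fρ)) |∂P/∂n| = 2.97×10⁻³ / (1.10×10⁻⁴ × 0.978) = 27.6 m/s
Converting: 27.6 m/s × 3.6 = 99.5 km/h

99.5 km/h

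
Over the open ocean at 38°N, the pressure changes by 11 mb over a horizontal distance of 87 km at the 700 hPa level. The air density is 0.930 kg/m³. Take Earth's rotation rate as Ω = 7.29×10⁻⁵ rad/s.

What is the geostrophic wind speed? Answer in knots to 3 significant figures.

Coriolis parameter at 38°N:
f = 2Ω sin φ = 2 × 7.29×10⁻⁵ × sin 38° = 8.98×10⁻⁵ s⁻¹
Pressure gradient: |∂P/∂n| = 1100 Pa / 87000 m = 1.26×10⁻² Pa/m
Geostrophic balance (pressure-gradient force = Coriolis force):
V_g = (1/(fρ)) |∂P/∂n| = 1.26×10⁻² / (8.98×10⁻⁵ × 0.930) = 151 m/s
Converting: 151 m/s × 1.944 = 294 knots

294 knots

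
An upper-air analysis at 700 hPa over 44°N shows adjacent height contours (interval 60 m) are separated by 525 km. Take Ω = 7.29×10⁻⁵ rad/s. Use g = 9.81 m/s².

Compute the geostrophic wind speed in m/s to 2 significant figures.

Coriolis parameter at 44°N:
f = 2Ω sin φ = 2 × 7.29×10⁻⁵ × sin 44° = 1.01×10⁻⁴ s⁻¹
Height gradient: |∂Z/∂n| = 60 m / 525000 m = 1.14×10⁻⁴
On a pressure surface, geostrophic balance gives V_g = (g/f)|∂Z/∂n|:
V_g = 9.81 × 1.14×10⁻⁴ / 1.01×10⁻⁴ = 11.1 m/s

11 m/s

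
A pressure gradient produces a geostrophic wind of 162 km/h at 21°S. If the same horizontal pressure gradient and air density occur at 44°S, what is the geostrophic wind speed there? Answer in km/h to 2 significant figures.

With the same pressure gradient and density, V_g ∝ 1/f ∝ 1/sin φ.
V₂ = V₁ · sin φ₁ / sin φ₂ = 162 × sin 21° / sin 44°
V₂ = 162 × 0.3584/0.6947 = 84 km/h

84 km/h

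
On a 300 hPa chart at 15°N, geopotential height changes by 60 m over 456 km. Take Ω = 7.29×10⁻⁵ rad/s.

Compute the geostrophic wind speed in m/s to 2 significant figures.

34 m/s

Coriolis parameter at 15°N:
f = 2Ω sin φ = 2 × 7.29×10⁻⁵ × sin 15° = 3.77×10⁻⁵ s⁻¹
Height gradient: |∂Z/∂n| = 60 m / 456000 m = 1.32×10⁻⁴
On a pressure surface, geostrophic balance gives V_g = (g/f)|∂Z/∂n|:
V_g = 9.81 × 1.32×10⁻⁴ / 3.77×10⁻⁵ = 34.2 m/s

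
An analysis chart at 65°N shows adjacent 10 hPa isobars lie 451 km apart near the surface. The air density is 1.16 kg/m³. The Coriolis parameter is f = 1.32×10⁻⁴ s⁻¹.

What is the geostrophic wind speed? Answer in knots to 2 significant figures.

28 knots

Pressure gradient: |∂P/∂n| = 1000 Pa / 451000 m = 2.22×10⁻³ Pa/m
Geostrophic balance (pressure-gradient force = Coriolis force):
V_g = (1/(fρ)) |∂P/∂n| = 2.22×10⁻³ / (1.32×10⁻⁴ × 1.16) = 14.5 m/s
Converting: 14.5 m/s × 1.944 = 28 knots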